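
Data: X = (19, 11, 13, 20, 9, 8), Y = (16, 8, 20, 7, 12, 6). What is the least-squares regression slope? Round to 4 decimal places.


b = sum((xi-xbar)(yi-ybar)) / sum((xi-xbar)^2)
n = 6, xbar = 80/6 = 40/3 ≈ 13.333333, ybar = 69/6 = 11.5
Sxy = sum((xi-xbar)(yi-ybar)) = 28
Sxx = sum((xi-xbar)^2) = 388/3 ≈ 129.333333
b = Sxy / Sxx = 21/97 ≈ 0.216495

0.2165


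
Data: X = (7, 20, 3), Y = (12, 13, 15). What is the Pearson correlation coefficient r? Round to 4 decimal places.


r = sum((xi-xbar)(yi-ybar)) / sqrt(sum((xi-xbar)^2) * sum((yi-ybar)^2))
n = 3, xbar = 30/3 = 10, ybar = 40/3 ≈ 13.333333
Sxy = sum((xi-xbar)(yi-ybar)) = -11
Sxx = sum((xi-xbar)^2) = 158
Syy = sum((yi-ybar)^2) = 14/3 ≈ 4.666667
sqrt(Sxx*Syy) ≈ 27.153882
r = Sxy / sqrt(Sxx*Syy) = -11 / 27.153882 ≈ -0.405099

-0.4051


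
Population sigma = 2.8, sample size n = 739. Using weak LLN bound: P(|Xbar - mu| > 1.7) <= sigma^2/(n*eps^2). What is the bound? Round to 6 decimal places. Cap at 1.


bound = min(1, sigma^2/(n*eps^2))
sigma^2 = 2.8^2 = 7.84
n*eps^2 = 739 * 1.7^2 = 739 * 2.89 = 2135.71
sigma^2/(n*eps^2) = 7.84 / 2135.71 ≈ 0.00367091

0.003671


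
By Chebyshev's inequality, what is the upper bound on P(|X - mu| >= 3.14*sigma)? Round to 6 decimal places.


P <= 1/k^2
k^2 = 3.14^2 = 9.8596
1/k^2 = 1 / 9.8596 ≈ 0.10142399

0.101424


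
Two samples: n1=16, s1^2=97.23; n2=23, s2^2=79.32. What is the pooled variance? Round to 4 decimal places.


sp^2 = ((n1-1)*s1^2 + (n2-1)*s2^2)/(n1+n2-2)
(n1-1)*s1^2 = 15 * 97.23 = 1458.45
(n2-1)*s2^2 = 22 * 79.32 = 1745.04
numerator = 1458.45 + 1745.04 = 3203.49
n1+n2-2 = 37
sp^2 = 3203.49 / 37 = 320349/3700 ≈ 86.580811

86.5808


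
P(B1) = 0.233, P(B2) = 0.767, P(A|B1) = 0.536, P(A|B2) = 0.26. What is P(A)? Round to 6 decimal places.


P(A) = P(A|B1)*P(B1) + P(A|B2)*P(B2)
P(A|B1)*P(B1) = 0.536 * 0.233 = 0.124888
P(A|B2)*P(B2) = 0.26 * 0.767 = 0.19942
P(A) = 0.124888 + 0.19942 = 0.324308

0.324308


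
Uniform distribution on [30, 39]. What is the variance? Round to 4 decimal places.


Var = (b-a)^2 / 12
(b-a)^2 = (39 - 30)^2 = 81
Var = 81/12 = 6.75

6.7500


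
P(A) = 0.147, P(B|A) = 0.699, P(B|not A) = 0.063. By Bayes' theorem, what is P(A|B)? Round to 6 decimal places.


P(A|B) = P(B|A)*P(A) / P(B), P(B) = P(B|A)*P(A) + P(B|not A)*P(not A)
P(B|A)*P(A) = 0.699 * 0.147 = 0.102753
P(B|not A)*P(not A) = 0.063 * 0.853 = 0.053739
P(B) = 0.102753 + 0.053739 = 0.156492
P(A|B) = 0.102753 / 0.156492 = 1631/2484 ≈ 0.65660225

0.656602


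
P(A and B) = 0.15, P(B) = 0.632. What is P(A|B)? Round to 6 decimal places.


P(A|B) = P(A and B) / P(B) = 0.15 / 0.632 = 75/316 ≈ 0.23734177

0.237342


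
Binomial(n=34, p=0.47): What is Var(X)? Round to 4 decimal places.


Var = n*p*(1-p) = 34 * 0.47 * 0.53 = 8.4694

8.4694


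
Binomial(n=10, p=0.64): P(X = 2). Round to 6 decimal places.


P = C(n,k) * p^k * (1-p)^(n-k)
C(10,2) = 45
p^k = 0.64^2 = 0.4096
(1-p)^(n-k) = 0.36^8 ≈ 0.0002821110
P = 45 * 0.4096 * 0.0002821110 ≈ 0.005200

0.005200


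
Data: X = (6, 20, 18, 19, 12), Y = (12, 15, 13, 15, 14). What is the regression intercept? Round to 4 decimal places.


a = ybar - b*xbar, where b = sum((xi-xbar)(yi-ybar)) / sum((xi-xbar)^2)
n = 5, xbar = 75/5 = 15, ybar = 69/5 = 13.8
Sxy = sum((xi-xbar)(yi-ybar)) = 24
Sxx = sum((xi-xbar)^2) = 140
b = Sxy / Sxx = 6/35 ≈ 0.171429
a = 13.8 - 0.171429 * 15 = 393/35 ≈ 11.228571

11.2286


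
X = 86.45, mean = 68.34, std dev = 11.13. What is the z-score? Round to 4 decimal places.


z = (X - mu) / sigma
X - mu = 86.45 - 68.34 = 18.11
z = 18.11 / 11.13 = 1811/1113 ≈ 1.627134

1.6271


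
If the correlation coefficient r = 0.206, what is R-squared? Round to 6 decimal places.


R^2 = r^2 = (0.206)^2 = 0.042436

0.042436


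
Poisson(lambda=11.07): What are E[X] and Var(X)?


E[X] = Var(X) = lambda = 11.07

11.07, 11.07


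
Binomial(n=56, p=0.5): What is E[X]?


E[X] = n*p = 56 * 0.5 = 28

28


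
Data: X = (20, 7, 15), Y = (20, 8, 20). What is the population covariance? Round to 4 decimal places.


Cov = (1/n)*sum((xi-xbar)(yi-ybar))
n = 3, xbar = 42/3 = 14, ybar = 48/3 = 16
sum((xi-xbar)(yi-ybar)) = 84
Cov = 84 / 3 = 28

28.0000


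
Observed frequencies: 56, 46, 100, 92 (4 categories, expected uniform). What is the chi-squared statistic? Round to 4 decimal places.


chi2 = sum((O-E)^2/E), E = total/4
total = 294, E = 294/4 = 73.5
(56 - 73.5)^2 / 73.5 = 306.25 / 73.5 = 25/6 ≈ 4.166667
(46 - 73.5)^2 / 73.5 = 756.25 / 73.5 = 3025/294 ≈ 10.289116
(100 - 73.5)^2 / 73.5 = 702.25 / 73.5 = 2809/294 ≈ 9.554422
(92 - 73.5)^2 / 73.5 = 342.25 / 73.5 = 1369/294 ≈ 4.656463
chi2 = 86/3 ≈ 28.666667

28.6667


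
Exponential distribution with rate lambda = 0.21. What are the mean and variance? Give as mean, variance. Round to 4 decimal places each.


mean = 1/lam, var = 1/lam^2
mean = 1 / 0.21 = 100/21 ≈ 4.761905
lam^2 = 0.21^2 = 0.0441
var = 1 / 0.0441 = 10000/441 ≈ 22.675737

4.7619, 22.6757


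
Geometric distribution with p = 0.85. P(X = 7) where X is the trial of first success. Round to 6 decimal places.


P = (1-p)^(k-1) * p
(1-p)^(k-1) = 0.15^6 ≈ 0.00001139063
P = 0.00001139063 * 0.85 ≈ 0.000009682031

0.000010


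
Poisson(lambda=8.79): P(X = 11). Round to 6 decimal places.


P = e^(-lam) * lam^k / k!
e^(-8.79) ≈ 0.0001522480
lam^k = 8.79^11 ≈ 24203469525.812307
k! = 11! = 39916800
P = 0.0001522480 * 24203469525.812307 / 39916800 ≈ 0.092315

0.092315


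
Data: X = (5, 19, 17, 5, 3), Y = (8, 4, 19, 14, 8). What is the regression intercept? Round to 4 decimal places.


a = ybar - b*xbar, where b = sum((xi-xbar)(yi-ybar)) / sum((xi-xbar)^2)
n = 5, xbar = 49/5 = 9.8, ybar = 53/5 = 10.6
Sxy = sum((xi-xbar)(yi-ybar)) = 13.6
Sxx = sum((xi-xbar)^2) = 228.8
b = Sxy / Sxx = 17/286 ≈ 0.059441
a = 10.6 - 0.059441 * 9.8 = 2865/286 ≈ 10.017483

10.0175


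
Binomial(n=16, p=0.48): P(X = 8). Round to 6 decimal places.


P = C(n,k) * p^k * (1-p)^(n-k)
C(16,8) = 12870
p^k = 0.48^8 ≈ 0.002817928
(1-p)^(n-k) = 0.52^8 ≈ 0.005345973
P = 12870 * 0.002817928 * 0.005345973 ≈ 0.193881

0.193881


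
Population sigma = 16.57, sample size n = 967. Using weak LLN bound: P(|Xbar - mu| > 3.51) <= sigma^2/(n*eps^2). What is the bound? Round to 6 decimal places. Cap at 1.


bound = min(1, sigma^2/(n*eps^2))
sigma^2 = 16.57^2 = 274.5649
n*eps^2 = 967 * 3.51^2 = 967 * 12.3201 = 11913.5367
sigma^2/(n*eps^2) = 274.5649 / 11913.5367 ≈ 0.02304646

0.023046


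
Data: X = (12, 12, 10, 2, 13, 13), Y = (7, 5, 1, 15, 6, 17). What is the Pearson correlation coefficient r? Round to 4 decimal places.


r = sum((xi-xbar)(yi-ybar)) / sqrt(sum((xi-xbar)^2) * sum((yi-ybar)^2))
n = 6, xbar = 62/6 = 31/3 ≈ 10.333333, ybar = 51/6 = 8.5
Sxy = sum((xi-xbar)(yi-ybar)) = -44
Sxx = sum((xi-xbar)^2) = 268/3 ≈ 89.333333
Syy = sum((yi-ybar)^2) = 191.5
sqrt(Sxx*Syy) ≈ 130.795005
r = Sxy / sqrt(Sxx*Syy) = -44 / 130.795005 ≈ -0.336404

-0.3364


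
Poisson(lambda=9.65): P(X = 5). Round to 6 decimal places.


P = e^(-lam) * lam^k / k!
e^(-9.65) ≈ 0.00006442557
lam^k = 9.65^5 ≈ 83682.870060
k! = 5! = 120
P = 0.00006442557 * 83682.870060 / 120 ≈ 0.044928

0.044928


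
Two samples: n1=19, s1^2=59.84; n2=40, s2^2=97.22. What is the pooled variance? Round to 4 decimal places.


sp^2 = ((n1-1)*s1^2 + (n2-1)*s2^2)/(n1+n2-2)
(n1-1)*s1^2 = 18 * 59.84 = 1077.12
(n2-1)*s2^2 = 39 * 97.22 = 3791.58
numerator = 1077.12 + 3791.58 = 4868.7
n1+n2-2 = 57
sp^2 = 4868.7 / 57 = 16229/190 ≈ 85.415789

85.4158


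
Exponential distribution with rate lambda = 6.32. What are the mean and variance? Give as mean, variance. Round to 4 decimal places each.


mean = 1/lam, var = 1/lam^2
mean = 1 / 6.32 = 25/158 ≈ 0.158228
lam^2 = 6.32^2 = 39.9424
var = 1 / 39.9424 ≈ 0.025036

0.1582, 0.0250


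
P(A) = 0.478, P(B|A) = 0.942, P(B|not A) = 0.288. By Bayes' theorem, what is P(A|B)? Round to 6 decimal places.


P(A|B) = P(B|A)*P(A) / P(B), P(B) = P(B|A)*P(A) + P(B|not A)*P(not A)
P(B|A)*P(A) = 0.942 * 0.478 = 0.450276
P(B|not A)*P(not A) = 0.288 * 0.522 = 0.150336
P(B) = 0.450276 + 0.150336 = 0.600612
P(A|B) = 0.450276 / 0.600612 ≈ 0.74969531

0.749695


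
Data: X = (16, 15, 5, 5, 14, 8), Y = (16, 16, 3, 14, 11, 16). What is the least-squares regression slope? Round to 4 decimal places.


b = sum((xi-xbar)(yi-ybar)) / sum((xi-xbar)^2)
n = 6, xbar = 63/6 = 10.5, ybar = 76/6 = 38/3 ≈ 12.666667
Sxy = sum((xi-xbar)(yi-ybar)) = 65
Sxx = sum((xi-xbar)^2) = 129.5
b = Sxy / Sxx = 130/259 ≈ 0.501931

0.5019


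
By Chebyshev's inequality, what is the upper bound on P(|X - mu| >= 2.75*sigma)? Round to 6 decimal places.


P <= 1/k^2
k^2 = 2.75^2 = 7.5625
1/k^2 = 1 / 7.5625 = 16/121 ≈ 0.13223140

0.132231


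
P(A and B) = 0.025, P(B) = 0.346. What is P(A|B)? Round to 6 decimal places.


P(A|B) = P(A and B) / P(B) = 0.025 / 0.346 = 25/346 ≈ 0.07225434

0.072254


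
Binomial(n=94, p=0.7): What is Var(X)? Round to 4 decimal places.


Var = n*p*(1-p) = 94 * 0.7 * 0.3 = 19.74

19.7400


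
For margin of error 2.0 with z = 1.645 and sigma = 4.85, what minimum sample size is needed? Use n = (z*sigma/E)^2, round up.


z*sigma/E = 1.645 * 4.85 / 2.0 = 3.989125
(z*sigma/E)^2 ≈ 15.913118
round up: n = 16

16


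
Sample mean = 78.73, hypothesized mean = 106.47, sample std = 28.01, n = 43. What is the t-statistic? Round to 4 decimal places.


t = (xbar - mu0) / (s/sqrt(n))
xbar - mu0 = 78.73 - 106.47 = -27.74
sqrt(43) ≈ 6.55743852
s/sqrt(n) = 28.01 / 6.55743852 ≈ 4.27148496
t = -27.74 / 4.27148496 ≈ -6.494229

-6.4942


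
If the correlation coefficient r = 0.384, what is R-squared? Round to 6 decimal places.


R^2 = r^2 = (0.384)^2 = 0.147456

0.147456


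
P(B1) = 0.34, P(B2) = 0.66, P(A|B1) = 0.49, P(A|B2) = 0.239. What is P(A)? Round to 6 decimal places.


P(A) = P(A|B1)*P(B1) + P(A|B2)*P(B2)
P(A|B1)*P(B1) = 0.49 * 0.34 = 0.1666
P(A|B2)*P(B2) = 0.239 * 0.66 = 0.15774
P(A) = 0.1666 + 0.15774 = 0.32434

0.324340


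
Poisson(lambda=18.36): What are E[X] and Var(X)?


E[X] = Var(X) = lambda = 18.36

18.36, 18.36


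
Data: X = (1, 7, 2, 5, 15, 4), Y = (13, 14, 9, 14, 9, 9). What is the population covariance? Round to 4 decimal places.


Cov = (1/n)*sum((xi-xbar)(yi-ybar))
n = 6, xbar = 34/6 = 17/3 ≈ 5.666667, ybar = 68/6 = 34/3 ≈ 11.333333
sum((xi-xbar)(yi-ybar)) = -46/3 ≈ -15.333333
Cov = -15.333333 / 6 = -23/9 ≈ -2.555556

-2.5556


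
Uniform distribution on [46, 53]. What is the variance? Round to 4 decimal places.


Var = (b-a)^2 / 12
(b-a)^2 = (53 - 46)^2 = 49
Var = 49/12 ≈ 4.083333

4.0833


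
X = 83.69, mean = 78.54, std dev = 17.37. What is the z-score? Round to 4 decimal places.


z = (X - mu) / sigma
X - mu = 83.69 - 78.54 = 5.15
z = 5.15 / 17.37 = 515/1737 ≈ 0.296488

0.2965


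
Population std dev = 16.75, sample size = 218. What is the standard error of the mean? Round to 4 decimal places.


SE = sigma / sqrt(n)
sqrt(218) ≈ 14.764823
SE = 16.75 / 14.764823 ≈ 1.134453

1.1345


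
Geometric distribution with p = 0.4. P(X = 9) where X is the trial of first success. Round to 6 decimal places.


P = (1-p)^(k-1) * p
(1-p)^(k-1) = 0.6^8 = 0.01679616
P = 0.01679616 * 0.4 = 0.006718464

0.006718


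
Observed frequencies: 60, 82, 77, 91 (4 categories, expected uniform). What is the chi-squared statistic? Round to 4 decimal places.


chi2 = sum((O-E)^2/E), E = total/4
total = 310, E = 310/4 = 77.5
(60 - 77.5)^2 / 77.5 = 306.25 / 77.5 = 245/62 ≈ 3.951613
(82 - 77.5)^2 / 77.5 = 20.25 / 77.5 = 81/310 ≈ 0.261290
(77 - 77.5)^2 / 77.5 = 0.25 / 77.5 = 1/310 ≈ 0.003226
(91 - 77.5)^2 / 77.5 = 182.25 / 77.5 = 729/310 ≈ 2.351613
chi2 = 1018/155 ≈ 6.567742

6.5677


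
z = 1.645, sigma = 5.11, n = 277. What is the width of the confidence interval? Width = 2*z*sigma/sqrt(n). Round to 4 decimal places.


width = 2*z*sigma/sqrt(n)
2*z*sigma = 2 * 1.645 * 5.11 = 16.8119
sqrt(277) ≈ 16.643317
width = 16.8119 / 16.643317 ≈ 1.010129

1.0101


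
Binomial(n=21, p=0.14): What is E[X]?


E[X] = n*p = 21 * 0.14 = 2.94

2.94


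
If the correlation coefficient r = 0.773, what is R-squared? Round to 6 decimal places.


R^2 = r^2 = (0.773)^2 = 0.597529

0.597529


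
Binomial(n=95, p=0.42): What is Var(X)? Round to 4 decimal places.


Var = n*p*(1-p) = 95 * 0.42 * 0.58 = 23.142

23.1420


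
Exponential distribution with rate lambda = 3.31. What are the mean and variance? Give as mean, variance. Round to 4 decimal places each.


mean = 1/lam, var = 1/lam^2
mean = 1 / 3.31 = 100/331 ≈ 0.302115
lam^2 = 3.31^2 = 10.9561
var = 1 / 10.9561 ≈ 0.091273

0.3021, 0.0913


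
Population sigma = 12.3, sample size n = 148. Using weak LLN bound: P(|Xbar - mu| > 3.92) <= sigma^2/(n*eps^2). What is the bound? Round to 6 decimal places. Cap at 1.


bound = min(1, sigma^2/(n*eps^2))
sigma^2 = 12.3^2 = 151.29
n*eps^2 = 148 * 3.92^2 = 148 * 15.3664 = 2274.2272
sigma^2/(n*eps^2) = 151.29 / 2274.2272 ≈ 0.06652370

0.066524


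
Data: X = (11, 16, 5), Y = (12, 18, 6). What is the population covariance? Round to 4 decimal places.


Cov = (1/n)*sum((xi-xbar)(yi-ybar))
n = 3, xbar = 32/3 ≈ 10.666667, ybar = 36/3 = 12
sum((xi-xbar)(yi-ybar)) = 66
Cov = 66 / 3 = 22

22.0000


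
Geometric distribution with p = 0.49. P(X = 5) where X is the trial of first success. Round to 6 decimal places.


P = (1-p)^(k-1) * p
(1-p)^(k-1) = 0.51^4 = 0.06765201
P = 0.06765201 * 0.49 ≈ 0.03314948

0.033149


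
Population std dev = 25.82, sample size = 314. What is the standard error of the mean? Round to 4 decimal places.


SE = sigma / sqrt(n)
sqrt(314) ≈ 17.720045
SE = 25.82 / 17.720045 ≈ 1.457107

1.4571


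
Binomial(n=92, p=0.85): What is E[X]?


E[X] = n*p = 92 * 0.85 = 78.2

78.2


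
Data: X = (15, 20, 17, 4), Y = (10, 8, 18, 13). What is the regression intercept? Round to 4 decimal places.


a = ybar - b*xbar, where b = sum((xi-xbar)(yi-ybar)) / sum((xi-xbar)^2)
n = 4, xbar = 56/4 = 14, ybar = 49/4 = 12.25
Sxy = sum((xi-xbar)(yi-ybar)) = -18
Sxx = sum((xi-xbar)^2) = 146
b = Sxy / Sxx = -9/73 ≈ -0.123288
a = 12.25 - (-0.123288) * 14 = 4081/292 ≈ 13.976027

13.9760


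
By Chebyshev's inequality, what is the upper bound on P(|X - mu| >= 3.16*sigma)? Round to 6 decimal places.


P <= 1/k^2
k^2 = 3.16^2 = 9.9856
1/k^2 = 1 / 9.9856 = 625/6241 ≈ 0.10014421

0.100144


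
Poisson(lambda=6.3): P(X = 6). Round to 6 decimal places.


P = e^(-lam) * lam^k / k!
e^(-6.3) ≈ 0.001836305
lam^k = 6.3^6 = 62523.502209
k! = 6! = 720
P = 0.001836305 * 62523.502209 / 720 ≈ 0.159461

0.159461


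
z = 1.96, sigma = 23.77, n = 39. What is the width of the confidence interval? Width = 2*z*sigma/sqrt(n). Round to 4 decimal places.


width = 2*z*sigma/sqrt(n)
2*z*sigma = 2 * 1.96 * 23.77 = 93.1784
sqrt(39) ≈ 6.244998
width = 93.1784 / 6.244998 ≈ 14.920485

14.9205


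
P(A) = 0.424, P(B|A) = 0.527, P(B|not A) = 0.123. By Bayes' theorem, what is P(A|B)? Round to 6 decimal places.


P(A|B) = P(B|A)*P(A) / P(B), P(B) = P(B|A)*P(A) + P(B|not A)*P(not A)
P(B|A)*P(A) = 0.527 * 0.424 = 0.223448
P(B|not A)*P(not A) = 0.123 * 0.576 = 0.070848
P(B) = 0.223448 + 0.070848 = 0.294296
P(A|B) = 0.223448 / 0.294296 ≈ 0.75926278

0.759263


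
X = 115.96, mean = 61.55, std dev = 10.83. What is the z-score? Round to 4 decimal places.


z = (X - mu) / sigma
X - mu = 115.96 - 61.55 = 54.41
z = 54.41 / 10.83 = 5441/1083 ≈ 5.024007

5.0240


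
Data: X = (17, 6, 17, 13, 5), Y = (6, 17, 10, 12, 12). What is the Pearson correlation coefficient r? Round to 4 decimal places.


r = sum((xi-xbar)(yi-ybar)) / sqrt(sum((xi-xbar)^2) * sum((yi-ybar)^2))
n = 5, xbar = 58/5 = 11.6, ybar = 57/5 = 11.4
Sxy = sum((xi-xbar)(yi-ybar)) = -71.2
Sxx = sum((xi-xbar)^2) = 135.2
Syy = sum((yi-ybar)^2) = 63.2
sqrt(Sxx*Syy) ≈ 92.437222
r = Sxy / sqrt(Sxx*Syy) = -71.2 / 92.437222 ≈ -0.770252

-0.7703


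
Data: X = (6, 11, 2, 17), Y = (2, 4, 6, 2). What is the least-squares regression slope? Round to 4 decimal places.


b = sum((xi-xbar)(yi-ybar)) / sum((xi-xbar)^2)
n = 4, xbar = 36/4 = 9, ybar = 14/4 = 3.5
Sxy = sum((xi-xbar)(yi-ybar)) = -24
Sxx = sum((xi-xbar)^2) = 126
b = Sxy / Sxx = -4/21 ≈ -0.190476

-0.1905


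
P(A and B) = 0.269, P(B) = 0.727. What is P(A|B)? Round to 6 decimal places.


P(A|B) = P(A and B) / P(B) = 0.269 / 0.727 = 269/727 ≈ 0.37001376

0.370014


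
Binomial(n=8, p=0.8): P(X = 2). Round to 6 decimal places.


P = C(n,k) * p^k * (1-p)^(n-k)
C(8,2) = 28
p^k = 0.8^2 = 0.64
(1-p)^(n-k) = 0.2^6 = 0.000064
P = 28 * 0.64 * 0.000064 ≈ 0.001147

0.001147


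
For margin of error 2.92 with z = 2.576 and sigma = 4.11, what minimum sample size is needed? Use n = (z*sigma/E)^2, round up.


z*sigma/E = 2.576 * 4.11 / 2.92 ≈ 3.625808
(z*sigma/E)^2 ≈ 13.146485
round up: n = 14

14


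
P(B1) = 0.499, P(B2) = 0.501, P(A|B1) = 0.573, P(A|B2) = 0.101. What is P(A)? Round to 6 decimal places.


P(A) = P(A|B1)*P(B1) + P(A|B2)*P(B2)
P(A|B1)*P(B1) = 0.573 * 0.499 = 0.285927
P(A|B2)*P(B2) = 0.101 * 0.501 = 0.050601
P(A) = 0.285927 + 0.050601 = 0.336528

0.336528


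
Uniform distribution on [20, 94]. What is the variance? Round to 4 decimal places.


Var = (b-a)^2 / 12
(b-a)^2 = (94 - 20)^2 = 5476
Var = 5476/12 ≈ 456.333333

456.3333


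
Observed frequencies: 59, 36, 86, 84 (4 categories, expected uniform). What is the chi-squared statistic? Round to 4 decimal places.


chi2 = sum((O-E)^2/E), E = total/4
total = 265, E = 265/4 = 66.25
(59 - 66.25)^2 / 66.25 = 52.5625 / 66.25 = 841/1060 ≈ 0.793396
(36 - 66.25)^2 / 66.25 = 915.0625 / 66.25 = 14641/1060 ≈ 13.812264
(86 - 66.25)^2 / 66.25 = 390.0625 / 66.25 = 6241/1060 ≈ 5.887736
(84 - 66.25)^2 / 66.25 = 315.0625 / 66.25 = 5041/1060 ≈ 4.755660
chi2 = 6691/265 ≈ 25.249057

25.2491


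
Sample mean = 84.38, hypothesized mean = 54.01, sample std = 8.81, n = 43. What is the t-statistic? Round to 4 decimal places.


t = (xbar - mu0) / (s/sqrt(n))
xbar - mu0 = 84.38 - 54.01 = 30.37
sqrt(43) ≈ 6.55743852
s/sqrt(n) = 8.81 / 6.55743852 ≈ 1.34351240
t = 30.37 / 1.34351240 ≈ 22.604927

22.6049


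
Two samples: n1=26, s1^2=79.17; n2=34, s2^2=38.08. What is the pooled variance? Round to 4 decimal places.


sp^2 = ((n1-1)*s1^2 + (n2-1)*s2^2)/(n1+n2-2)
(n1-1)*s1^2 = 25 * 79.17 = 1979.25
(n2-1)*s2^2 = 33 * 38.08 = 1256.64
numerator = 1979.25 + 1256.64 = 3235.89
n1+n2-2 = 58
sp^2 = 3235.89 / 58 = 323589/5800 ≈ 55.791207

55.7912


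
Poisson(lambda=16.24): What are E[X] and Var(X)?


E[X] = Var(X) = lambda = 16.24

16.24, 16.24


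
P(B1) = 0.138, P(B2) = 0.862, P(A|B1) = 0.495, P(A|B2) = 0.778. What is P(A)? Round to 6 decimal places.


P(A) = P(A|B1)*P(B1) + P(A|B2)*P(B2)
P(A|B1)*P(B1) = 0.495 * 0.138 = 0.06831
P(A|B2)*P(B2) = 0.778 * 0.862 = 0.670636
P(A) = 0.06831 + 0.670636 = 0.738946

0.738946


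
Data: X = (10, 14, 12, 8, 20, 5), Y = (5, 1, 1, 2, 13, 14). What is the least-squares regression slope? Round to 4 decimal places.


b = sum((xi-xbar)(yi-ybar)) / sum((xi-xbar)^2)
n = 6, xbar = 69/6 = 11.5, ybar = 36/6 = 6
Sxy = sum((xi-xbar)(yi-ybar)) = 8
Sxx = sum((xi-xbar)^2) = 135.5
b = Sxy / Sxx = 16/271 ≈ 0.059041

0.0590


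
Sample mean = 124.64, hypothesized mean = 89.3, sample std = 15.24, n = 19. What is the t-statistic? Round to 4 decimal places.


t = (xbar - mu0) / (s/sqrt(n))
xbar - mu0 = 124.64 - 89.3 = 35.34
sqrt(19) ≈ 4.35889894
s/sqrt(n) = 15.24 / 4.35889894 ≈ 3.49629578
t = 35.34 / 3.49629578 ≈ 10.107840

10.1078


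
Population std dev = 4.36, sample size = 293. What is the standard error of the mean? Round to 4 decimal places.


SE = sigma / sqrt(n)
sqrt(293) ≈ 17.117243
SE = 4.36 / 17.117243 ≈ 0.254714

0.2547


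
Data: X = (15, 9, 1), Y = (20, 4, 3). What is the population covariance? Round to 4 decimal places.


Cov = (1/n)*sum((xi-xbar)(yi-ybar))
n = 3, xbar = 25/3 ≈ 8.333333, ybar = 27/3 = 9
sum((xi-xbar)(yi-ybar)) = 114
Cov = 114 / 3 = 38

38.0000


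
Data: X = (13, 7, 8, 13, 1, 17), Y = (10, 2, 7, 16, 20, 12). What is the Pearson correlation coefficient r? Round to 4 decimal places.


r = sum((xi-xbar)(yi-ybar)) / sqrt(sum((xi-xbar)^2) * sum((yi-ybar)^2))
n = 6, xbar = 59/6 ≈ 9.833333, ybar = 67/6 ≈ 11.166667
Sxy = sum((xi-xbar)(yi-ybar)) = -161/6 ≈ -26.833333
Sxx = sum((xi-xbar)^2) = 965/6 ≈ 160.833333
Syy = sum((yi-ybar)^2) = 1229/6 ≈ 204.833333
sqrt(Sxx*Syy) ≈ 181.504897
r = Sxy / sqrt(Sxx*Syy) = -26.833333 / 181.504897 ≈ -0.147838

-0.1478


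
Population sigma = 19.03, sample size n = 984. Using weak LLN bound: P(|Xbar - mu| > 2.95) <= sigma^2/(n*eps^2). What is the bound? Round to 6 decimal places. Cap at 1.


bound = min(1, sigma^2/(n*eps^2))
sigma^2 = 19.03^2 = 362.1409
n*eps^2 = 984 * 2.95^2 = 984 * 8.7025 = 8563.26
sigma^2/(n*eps^2) = 362.1409 / 8563.26 ≈ 0.04229007

0.042290


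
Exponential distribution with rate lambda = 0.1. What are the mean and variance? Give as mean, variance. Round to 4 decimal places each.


mean = 1/lam, var = 1/lam^2
mean = 1 / 0.1 = 10
lam^2 = 0.1^2 = 0.01
var = 1 / 0.01 = 100

10.0000, 100.0000


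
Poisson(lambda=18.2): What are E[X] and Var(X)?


E[X] = Var(X) = lambda = 18.2

18.2, 18.2


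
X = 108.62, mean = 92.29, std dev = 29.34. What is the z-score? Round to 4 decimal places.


z = (X - mu) / sigma
X - mu = 108.62 - 92.29 = 16.33
z = 16.33 / 29.34 = 1633/2934 ≈ 0.556578

0.5566


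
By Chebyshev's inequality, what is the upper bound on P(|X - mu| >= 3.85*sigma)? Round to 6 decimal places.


P <= 1/k^2
k^2 = 3.85^2 = 14.8225
1/k^2 = 1 / 14.8225 = 400/5929 ≈ 0.06746500

0.067465


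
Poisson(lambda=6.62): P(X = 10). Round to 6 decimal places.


P = e^(-lam) * lam^k / k!
e^(-6.62) ≈ 0.001333431
lam^k = 6.62^10 ≈ 161651557.885692
k! = 10! = 3628800
P = 0.001333431 * 161651557.885692 / 3628800 ≈ 0.059400

0.059400


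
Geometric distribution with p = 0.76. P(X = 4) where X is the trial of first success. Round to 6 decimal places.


P = (1-p)^(k-1) * p
(1-p)^(k-1) = 0.24^3 = 0.013824
P = 0.013824 * 0.76 = 0.01050624

0.010506


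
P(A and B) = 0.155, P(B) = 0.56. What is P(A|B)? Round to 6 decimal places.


P(A|B) = P(A and B) / P(B) = 0.155 / 0.56 = 31/112 ≈ 0.27678571

0.276786


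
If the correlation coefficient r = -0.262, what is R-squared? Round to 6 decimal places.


R^2 = r^2 = (-0.262)^2 = 0.068644

0.068644


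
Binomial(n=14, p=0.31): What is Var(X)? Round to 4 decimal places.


Var = n*p*(1-p) = 14 * 0.31 * 0.69 = 2.9946

2.9946


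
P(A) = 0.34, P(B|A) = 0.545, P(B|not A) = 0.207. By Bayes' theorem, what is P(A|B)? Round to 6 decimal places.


P(A|B) = P(B|A)*P(A) / P(B), P(B) = P(B|A)*P(A) + P(B|not A)*P(not A)
P(B|A)*P(A) = 0.545 * 0.34 = 0.1853
P(B|not A)*P(not A) = 0.207 * 0.66 = 0.13662
P(B) = 0.1853 + 0.13662 = 0.32192
P(A|B) = 0.1853 / 0.32192 ≈ 0.57560885

0.575609


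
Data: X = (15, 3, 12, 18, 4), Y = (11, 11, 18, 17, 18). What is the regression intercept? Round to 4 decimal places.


a = ybar - b*xbar, where b = sum((xi-xbar)(yi-ybar)) / sum((xi-xbar)^2)
n = 5, xbar = 52/5 = 10.4, ybar = 75/5 = 15
Sxy = sum((xi-xbar)(yi-ybar)) = 12
Sxx = sum((xi-xbar)^2) = 177.2
b = Sxy / Sxx = 30/443 ≈ 0.067720
a = 15 - 0.067720 * 10.4 = 6333/443 ≈ 14.295711

14.2957


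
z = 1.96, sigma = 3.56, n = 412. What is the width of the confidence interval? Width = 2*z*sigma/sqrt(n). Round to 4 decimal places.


width = 2*z*sigma/sqrt(n)
2*z*sigma = 2 * 1.96 * 3.56 = 13.9552
sqrt(412) ≈ 20.297783
width = 13.9552 / 20.297783 ≈ 0.687523

0.6875


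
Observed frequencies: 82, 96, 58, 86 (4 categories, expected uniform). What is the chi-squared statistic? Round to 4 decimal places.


chi2 = sum((O-E)^2/E), E = total/4
total = 322, E = 322/4 = 80.5
(82 - 80.5)^2 / 80.5 = 2.25 / 80.5 = 9/322 ≈ 0.027950
(96 - 80.5)^2 / 80.5 = 240.25 / 80.5 = 961/322 ≈ 2.984472
(58 - 80.5)^2 / 80.5 = 506.25 / 80.5 = 2025/322 ≈ 6.288820
(86 - 80.5)^2 / 80.5 = 30.25 / 80.5 = 121/322 ≈ 0.375776
chi2 = 1558/161 ≈ 9.677019

9.6770


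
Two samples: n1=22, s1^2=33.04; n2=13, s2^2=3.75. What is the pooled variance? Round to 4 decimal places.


sp^2 = ((n1-1)*s1^2 + (n2-1)*s2^2)/(n1+n2-2)
(n1-1)*s1^2 = 21 * 33.04 = 693.84
(n2-1)*s2^2 = 12 * 3.75 = 45
numerator = 693.84 + 45 = 738.84
n1+n2-2 = 33
sp^2 = 738.84 / 33 = 6157/275 ≈ 22.389091

22.3891


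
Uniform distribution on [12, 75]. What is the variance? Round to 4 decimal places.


Var = (b-a)^2 / 12
(b-a)^2 = (75 - 12)^2 = 3969
Var = 3969/12 = 330.75

330.7500


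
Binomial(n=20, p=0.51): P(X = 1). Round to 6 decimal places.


P = C(n,k) * p^k * (1-p)^(n-k)
C(20,1) = 20
p^k = 0.51^1 = 0.51
(1-p)^(n-k) = 0.49^19 ≈ 0.000001299348
P = 20 * 0.51 * 0.000001299348 ≈ 0.000013

0.000013


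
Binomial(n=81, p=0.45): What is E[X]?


E[X] = n*p = 81 * 0.45 = 36.45

36.45


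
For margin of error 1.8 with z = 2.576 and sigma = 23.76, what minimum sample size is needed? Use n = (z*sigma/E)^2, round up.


z*sigma/E = 2.576 * 23.76 / 1.8 = 34.0032
(z*sigma/E)^2 ≈ 1156.217610
round up: n = 1157

1157


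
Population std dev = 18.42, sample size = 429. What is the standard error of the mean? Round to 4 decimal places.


SE = sigma / sqrt(n)
sqrt(429) ≈ 20.712315
SE = 18.42 / 20.712315 ≈ 0.889326

0.8893


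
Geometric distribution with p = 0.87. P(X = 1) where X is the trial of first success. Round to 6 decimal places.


P = (1-p)^(k-1) * p
(1-p)^(k-1) = 0.13^0 = 1
P = 1 * 0.87 = 0.87

0.870000


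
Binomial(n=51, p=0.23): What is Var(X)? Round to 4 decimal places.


Var = n*p*(1-p) = 51 * 0.23 * 0.77 = 9.0321

9.0321


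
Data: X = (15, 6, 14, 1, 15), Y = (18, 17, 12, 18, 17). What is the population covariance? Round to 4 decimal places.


Cov = (1/n)*sum((xi-xbar)(yi-ybar))
n = 5, xbar = 51/5 = 10.2, ybar = 82/5 = 16.4
sum((xi-xbar)(yi-ybar)) = -23.4
Cov = -23.4 / 5 = -4.68

-4.6800


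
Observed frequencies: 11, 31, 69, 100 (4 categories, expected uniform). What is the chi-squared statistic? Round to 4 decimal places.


chi2 = sum((O-E)^2/E), E = total/4
total = 211, E = 211/4 = 52.75
(11 - 52.75)^2 / 52.75 = 1743.0625 / 52.75 = 27889/844 ≈ 33.043839
(31 - 52.75)^2 / 52.75 = 473.0625 / 52.75 = 7569/844 ≈ 8.968009
(69 - 52.75)^2 / 52.75 = 264.0625 / 52.75 = 4225/844 ≈ 5.005924
(100 - 52.75)^2 / 52.75 = 2232.5625 / 52.75 = 35721/844 ≈ 42.323460
chi2 = 18851/211 ≈ 89.341232

89.3412


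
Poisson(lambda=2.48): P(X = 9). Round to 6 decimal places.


P = e^(-lam) * lam^k / k!
e^(-2.48) ≈ 0.08374323
lam^k = 2.48^9 ≈ 3548.666016
k! = 9! = 362880
P = 0.08374323 * 3548.666016 / 362880 ≈ 0.000819

0.000819


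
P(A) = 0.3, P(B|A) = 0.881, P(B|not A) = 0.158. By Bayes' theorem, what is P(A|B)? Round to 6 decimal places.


P(A|B) = P(B|A)*P(A) / P(B), P(B) = P(B|A)*P(A) + P(B|not A)*P(not A)
P(B|A)*P(A) = 0.881 * 0.3 = 0.2643
P(B|not A)*P(not A) = 0.158 * 0.7 = 0.1106
P(B) = 0.2643 + 0.1106 = 0.3749
P(A|B) = 0.2643 / 0.3749 = 2643/3749 ≈ 0.70498800

0.704988


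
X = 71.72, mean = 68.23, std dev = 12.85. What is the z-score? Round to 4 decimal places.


z = (X - mu) / sigma
X - mu = 71.72 - 68.23 = 3.49
z = 3.49 / 12.85 = 349/1285 ≈ 0.271595

0.2716


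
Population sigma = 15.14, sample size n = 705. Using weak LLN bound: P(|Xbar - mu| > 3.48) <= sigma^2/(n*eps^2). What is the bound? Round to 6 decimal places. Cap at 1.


bound = min(1, sigma^2/(n*eps^2))
sigma^2 = 15.14^2 = 229.2196
n*eps^2 = 705 * 3.48^2 = 705 * 12.1104 = 8537.832
sigma^2/(n*eps^2) = 229.2196 / 8537.832 ≈ 0.02684752

0.026848


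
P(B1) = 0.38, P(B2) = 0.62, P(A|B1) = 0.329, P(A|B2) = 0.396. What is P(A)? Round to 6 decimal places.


P(A) = P(A|B1)*P(B1) + P(A|B2)*P(B2)
P(A|B1)*P(B1) = 0.329 * 0.38 = 0.12502
P(A|B2)*P(B2) = 0.396 * 0.62 = 0.24552
P(A) = 0.12502 + 0.24552 = 0.37054

0.370540


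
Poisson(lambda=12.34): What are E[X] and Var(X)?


E[X] = Var(X) = lambda = 12.34

12.34, 12.34


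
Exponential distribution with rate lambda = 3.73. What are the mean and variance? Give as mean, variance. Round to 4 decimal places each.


mean = 1/lam, var = 1/lam^2
mean = 1 / 3.73 = 100/373 ≈ 0.268097
lam^2 = 3.73^2 = 13.9129
var = 1 / 13.9129 ≈ 0.071876

0.2681, 0.0719


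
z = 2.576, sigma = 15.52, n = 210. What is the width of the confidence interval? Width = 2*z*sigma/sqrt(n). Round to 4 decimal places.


width = 2*z*sigma/sqrt(n)
2*z*sigma = 2 * 2.576 * 15.52 = 79.95904
sqrt(210) ≈ 14.491377
width = 79.95904 / 14.491377 ≈ 5.517698

5.5177


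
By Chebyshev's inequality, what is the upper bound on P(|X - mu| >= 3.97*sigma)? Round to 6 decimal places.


P <= 1/k^2
k^2 = 3.97^2 = 15.7609
1/k^2 = 1 / 15.7609 ≈ 0.06344815

0.063448


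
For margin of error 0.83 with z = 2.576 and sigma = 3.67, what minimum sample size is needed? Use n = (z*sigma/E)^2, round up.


z*sigma/E = 2.576 * 3.67 / 0.83 ≈ 11.390265
(z*sigma/E)^2 ≈ 129.738138
round up: n = 130

130


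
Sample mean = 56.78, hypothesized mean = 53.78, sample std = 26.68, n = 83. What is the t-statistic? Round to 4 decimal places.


t = (xbar - mu0) / (s/sqrt(n))
xbar - mu0 = 56.78 - 53.78 = 3
sqrt(83) ≈ 9.11043358
s/sqrt(n) = 26.68 / 9.11043358 ≈ 2.92851046
t = 3 / 2.92851046 ≈ 1.024412

1.0244


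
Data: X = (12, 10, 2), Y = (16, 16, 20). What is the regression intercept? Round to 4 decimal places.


a = ybar - b*xbar, where b = sum((xi-xbar)(yi-ybar)) / sum((xi-xbar)^2)
n = 3, xbar = 24/3 = 8, ybar = 52/3 ≈ 17.333333
Sxy = sum((xi-xbar)(yi-ybar)) = -24
Sxx = sum((xi-xbar)^2) = 56
b = Sxy / Sxx = -3/7 ≈ -0.428571
a = 17.333333 - (-0.428571) * 8 = 436/21 ≈ 20.761905

20.7619


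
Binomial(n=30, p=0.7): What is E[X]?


E[X] = n*p = 30 * 0.7 = 21

21


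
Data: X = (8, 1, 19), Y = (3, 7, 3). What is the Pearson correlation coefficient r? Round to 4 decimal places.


r = sum((xi-xbar)(yi-ybar)) / sqrt(sum((xi-xbar)^2) * sum((yi-ybar)^2))
n = 3, xbar = 28/3 ≈ 9.333333, ybar = 13/3 ≈ 4.333333
Sxy = sum((xi-xbar)(yi-ybar)) = -100/3 ≈ -33.333333
Sxx = sum((xi-xbar)^2) = 494/3 ≈ 164.666667
Syy = sum((yi-ybar)^2) = 32/3 ≈ 10.666667
sqrt(Sxx*Syy) ≈ 41.909956
r = Sxy / sqrt(Sxx*Syy) = -33.333333 / 41.909956 ≈ -0.795356

-0.7954


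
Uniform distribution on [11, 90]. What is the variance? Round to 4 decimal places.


Var = (b-a)^2 / 12
(b-a)^2 = (90 - 11)^2 = 6241
Var = 6241/12 ≈ 520.083333

520.0833


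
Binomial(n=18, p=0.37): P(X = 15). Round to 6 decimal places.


P = C(n,k) * p^k * (1-p)^(n-k)
C(18,15) = 816
p^k = 0.37^15 ≈ 0.0000003334463
(1-p)^(n-k) = 0.63^3 = 0.250047
P = 816 * 0.0000003334463 * 0.250047 ≈ 0.000068

0.000068


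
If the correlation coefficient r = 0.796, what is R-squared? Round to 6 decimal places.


R^2 = r^2 = (0.796)^2 = 0.633616

0.633616


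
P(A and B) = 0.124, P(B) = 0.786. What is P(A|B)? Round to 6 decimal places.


P(A|B) = P(A and B) / P(B) = 0.124 / 0.786 = 62/393 ≈ 0.15776081

0.157761


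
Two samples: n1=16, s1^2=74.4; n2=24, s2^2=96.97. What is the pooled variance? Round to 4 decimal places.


sp^2 = ((n1-1)*s1^2 + (n2-1)*s2^2)/(n1+n2-2)
(n1-1)*s1^2 = 15 * 74.4 = 1116
(n2-1)*s2^2 = 23 * 96.97 = 2230.31
numerator = 1116 + 2230.31 = 3346.31
n1+n2-2 = 38
sp^2 = 3346.31 / 38 = 334631/3800 ≈ 88.060789

88.0608


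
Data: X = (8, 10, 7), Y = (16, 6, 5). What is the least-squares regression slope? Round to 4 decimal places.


b = sum((xi-xbar)(yi-ybar)) / sum((xi-xbar)^2)
n = 3, xbar = 25/3 ≈ 8.333333, ybar = 27/3 = 9
Sxy = sum((xi-xbar)(yi-ybar)) = -2
Sxx = sum((xi-xbar)^2) = 14/3 ≈ 4.666667
b = Sxy / Sxx = -3/7 ≈ -0.428571

-0.4286


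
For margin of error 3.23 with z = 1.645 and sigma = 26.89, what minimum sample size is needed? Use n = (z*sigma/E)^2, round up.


z*sigma/E = 1.645 * 26.89 / 3.23 ≈ 13.694752
(z*sigma/E)^2 ≈ 187.546241
round up: n = 188

188


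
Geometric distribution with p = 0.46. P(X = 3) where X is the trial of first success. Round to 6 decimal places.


P = (1-p)^(k-1) * p
(1-p)^(k-1) = 0.54^2 = 0.2916
P = 0.2916 * 0.46 = 0.134136

0.134136


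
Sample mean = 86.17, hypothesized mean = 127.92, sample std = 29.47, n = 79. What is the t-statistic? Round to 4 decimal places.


t = (xbar - mu0) / (s/sqrt(n))
xbar - mu0 = 86.17 - 127.92 = -41.75
sqrt(79) ≈ 8.88819442
s/sqrt(n) = 29.47 / 8.88819442 ≈ 3.31563404
t = -41.75 / 3.31563404 ≈ -12.591860

-12.5919


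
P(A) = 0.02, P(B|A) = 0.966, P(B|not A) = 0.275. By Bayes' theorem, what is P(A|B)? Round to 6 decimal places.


P(A|B) = P(B|A)*P(A) / P(B), P(B) = P(B|A)*P(A) + P(B|not A)*P(not A)
P(B|A)*P(A) = 0.966 * 0.02 = 0.01932
P(B|not A)*P(not A) = 0.275 * 0.98 = 0.2695
P(B) = 0.01932 + 0.2695 = 0.28882
P(A|B) = 0.01932 / 0.28882 = 138/2063 ≈ 0.06689287

0.066893


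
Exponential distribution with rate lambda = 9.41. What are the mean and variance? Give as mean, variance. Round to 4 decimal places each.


mean = 1/lam, var = 1/lam^2
mean = 1 / 9.41 = 100/941 ≈ 0.106270
lam^2 = 9.41^2 = 88.5481
var = 1 / 88.5481 ≈ 0.011293

0.1063, 0.0113


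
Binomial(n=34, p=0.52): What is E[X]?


E[X] = n*p = 34 * 0.52 = 17.68

17.68


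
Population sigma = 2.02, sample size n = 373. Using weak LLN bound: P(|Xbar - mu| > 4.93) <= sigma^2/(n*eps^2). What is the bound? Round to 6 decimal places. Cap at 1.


bound = min(1, sigma^2/(n*eps^2))
sigma^2 = 2.02^2 = 4.0804
n*eps^2 = 373 * 4.93^2 = 373 * 24.3049 = 9065.7277
sigma^2/(n*eps^2) = 4.0804 / 9065.7277 ≈ 0.00045009

0.000450


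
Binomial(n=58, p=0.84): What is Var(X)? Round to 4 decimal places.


Var = n*p*(1-p) = 58 * 0.84 * 0.16 = 7.7952

7.7952


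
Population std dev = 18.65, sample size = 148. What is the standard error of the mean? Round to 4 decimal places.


SE = sigma / sqrt(n)
sqrt(148) ≈ 12.165525
SE = 18.65 / 12.165525 ≈ 1.533021

1.5330


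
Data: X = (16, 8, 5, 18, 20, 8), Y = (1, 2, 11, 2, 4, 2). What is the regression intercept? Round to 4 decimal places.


a = ybar - b*xbar, where b = sum((xi-xbar)(yi-ybar)) / sum((xi-xbar)^2)
n = 6, xbar = 75/6 = 12.5, ybar = 22/6 = 11/3 ≈ 3.666667
Sxy = sum((xi-xbar)(yi-ybar)) = -56
Sxx = sum((xi-xbar)^2) = 195.5
b = Sxy / Sxx = -112/391 ≈ -0.286445
a = 3.666667 - (-0.286445) * 12.5 = 8501/1173 ≈ 7.247229

7.2472


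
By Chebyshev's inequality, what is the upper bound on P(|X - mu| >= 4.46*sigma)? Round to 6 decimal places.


P <= 1/k^2
k^2 = 4.46^2 = 19.8916
1/k^2 = 1 / 19.8916 ≈ 0.05027248

0.050272


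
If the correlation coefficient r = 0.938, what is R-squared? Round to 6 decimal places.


R^2 = r^2 = (0.938)^2 = 0.879844

0.879844


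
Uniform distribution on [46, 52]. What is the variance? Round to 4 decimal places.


Var = (b-a)^2 / 12
(b-a)^2 = (52 - 46)^2 = 36
Var = 36/12 = 3

3.0000


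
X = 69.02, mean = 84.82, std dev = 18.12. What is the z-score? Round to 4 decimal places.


z = (X - mu) / sigma
X - mu = 69.02 - 84.82 = -15.8
z = -15.8 / 18.12 = -395/453 ≈ -0.871965

-0.8720


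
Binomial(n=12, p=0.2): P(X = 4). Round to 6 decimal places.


P = C(n,k) * p^k * (1-p)^(n-k)
C(12,4) = 495
p^k = 0.2^4 = 0.0016
(1-p)^(n-k) = 0.8^8 ≈ 0.1677722
P = 495 * 0.0016 * 0.1677722 ≈ 0.132876

0.132876


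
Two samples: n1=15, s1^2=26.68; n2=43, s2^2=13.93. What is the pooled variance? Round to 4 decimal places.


sp^2 = ((n1-1)*s1^2 + (n2-1)*s2^2)/(n1+n2-2)
(n1-1)*s1^2 = 14 * 26.68 = 373.52
(n2-1)*s2^2 = 42 * 13.93 = 585.06
numerator = 373.52 + 585.06 = 958.58
n1+n2-2 = 56
sp^2 = 958.58 / 56 = 17.1175

17.1175


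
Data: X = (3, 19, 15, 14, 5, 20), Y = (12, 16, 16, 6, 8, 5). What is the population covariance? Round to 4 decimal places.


Cov = (1/n)*sum((xi-xbar)(yi-ybar))
n = 6, xbar = 76/6 = 38/3 ≈ 12.666667, ybar = 63/6 = 10.5
sum((xi-xbar)(yi-ybar)) = 6
Cov = 6 / 6 = 1

1.0000


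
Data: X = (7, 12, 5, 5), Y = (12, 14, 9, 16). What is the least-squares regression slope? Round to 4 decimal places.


b = sum((xi-xbar)(yi-ybar)) / sum((xi-xbar)^2)
n = 4, xbar = 29/4 = 7.25, ybar = 51/4 = 12.75
Sxy = sum((xi-xbar)(yi-ybar)) = 7.25
Sxx = sum((xi-xbar)^2) = 32.75
b = Sxy / Sxx = 29/131 ≈ 0.221374

0.2214


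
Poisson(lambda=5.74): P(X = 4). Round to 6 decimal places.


P = e^(-lam) * lam^k / k!
e^(-5.74) ≈ 0.003214768
lam^k = 5.74^4 ≈ 1085.544346
k! = 4! = 24
P = 0.003214768 * 1085.544346 / 24 ≈ 0.145407

0.145407


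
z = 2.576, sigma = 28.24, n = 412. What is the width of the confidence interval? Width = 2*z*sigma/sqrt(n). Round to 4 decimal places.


width = 2*z*sigma/sqrt(n)
2*z*sigma = 2 * 2.576 * 28.24 = 145.49248
sqrt(412) ≈ 20.297783
width = 145.49248 / 20.297783 ≈ 7.167900

7.1679


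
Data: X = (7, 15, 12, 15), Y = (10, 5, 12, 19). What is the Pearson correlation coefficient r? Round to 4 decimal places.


r = sum((xi-xbar)(yi-ybar)) / sqrt(sum((xi-xbar)^2) * sum((yi-ybar)^2))
n = 4, xbar = 49/4 = 12.25, ybar = 46/4 = 11.5
Sxy = sum((xi-xbar)(yi-ybar)) = 10.5
Sxx = sum((xi-xbar)^2) = 42.75
Syy = sum((yi-ybar)^2) = 101
sqrt(Sxx*Syy) ≈ 65.709588
r = Sxy / sqrt(Sxx*Syy) = 10.5 / 65.709588 ≈ 0.159794

0.1598


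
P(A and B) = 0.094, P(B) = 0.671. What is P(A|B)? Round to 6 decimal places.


P(A|B) = P(A and B) / P(B) = 0.094 / 0.671 = 94/671 ≈ 0.14008942

0.140089


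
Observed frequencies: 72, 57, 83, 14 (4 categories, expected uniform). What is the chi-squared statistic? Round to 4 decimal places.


chi2 = sum((O-E)^2/E), E = total/4
total = 226, E = 226/4 = 56.5
(72 - 56.5)^2 / 56.5 = 240.25 / 56.5 = 961/226 ≈ 4.252212
(57 - 56.5)^2 / 56.5 = 0.25 / 56.5 = 1/226 ≈ 0.004425
(83 - 56.5)^2 / 56.5 = 702.25 / 56.5 = 2809/226 ≈ 12.429204
(14 - 56.5)^2 / 56.5 = 1806.25 / 56.5 = 7225/226 ≈ 31.969027
chi2 = 5498/113 ≈ 48.654867

48.6549


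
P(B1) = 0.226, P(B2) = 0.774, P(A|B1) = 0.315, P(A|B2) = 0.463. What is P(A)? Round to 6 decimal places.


P(A) = P(A|B1)*P(B1) + P(A|B2)*P(B2)
P(A|B1)*P(B1) = 0.315 * 0.226 = 0.07119
P(A|B2)*P(B2) = 0.463 * 0.774 = 0.358362
P(A) = 0.07119 + 0.358362 = 0.429552

0.429552


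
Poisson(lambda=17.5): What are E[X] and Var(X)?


E[X] = Var(X) = lambda = 17.5

17.5, 17.5


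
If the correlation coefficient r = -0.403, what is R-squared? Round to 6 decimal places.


R^2 = r^2 = (-0.403)^2 = 0.162409

0.162409


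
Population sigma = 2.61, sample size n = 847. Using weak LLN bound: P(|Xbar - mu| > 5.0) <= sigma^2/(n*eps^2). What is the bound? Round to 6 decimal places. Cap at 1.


bound = min(1, sigma^2/(n*eps^2))
sigma^2 = 2.61^2 = 6.8121
n*eps^2 = 847 * 5.0^2 = 847 * 25 = 21175
sigma^2/(n*eps^2) = 6.8121 / 21175 ≈ 0.00032170

0.000322


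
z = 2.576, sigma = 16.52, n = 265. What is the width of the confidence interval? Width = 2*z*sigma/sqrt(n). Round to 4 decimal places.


width = 2*z*sigma/sqrt(n)
2*z*sigma = 2 * 2.576 * 16.52 = 85.11104
sqrt(265) ≈ 16.278821
width = 85.11104 / 16.278821 ≈ 5.228330

5.2283


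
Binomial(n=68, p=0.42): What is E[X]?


E[X] = n*p = 68 * 0.42 = 28.56

28.56


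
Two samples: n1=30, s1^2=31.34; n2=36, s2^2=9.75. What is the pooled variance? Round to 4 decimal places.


sp^2 = ((n1-1)*s1^2 + (n2-1)*s2^2)/(n1+n2-2)
(n1-1)*s1^2 = 29 * 31.34 = 908.86
(n2-1)*s2^2 = 35 * 9.75 = 341.25
numerator = 908.86 + 341.25 = 1250.11
n1+n2-2 = 64
sp^2 = 1250.11 / 64 = 125011/6400 ≈ 19.532969

19.5330


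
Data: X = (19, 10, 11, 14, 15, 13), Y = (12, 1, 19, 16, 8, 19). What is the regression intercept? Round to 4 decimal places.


a = ybar - b*xbar, where b = sum((xi-xbar)(yi-ybar)) / sum((xi-xbar)^2)
n = 6, xbar = 82/6 = 41/3 ≈ 13.666667, ybar = 75/6 = 12.5
Sxy = sum((xi-xbar)(yi-ybar)) = 13
Sxx = sum((xi-xbar)^2) = 154/3 ≈ 51.333333
b = Sxy / Sxx = 39/154 ≈ 0.253247
a = 12.5 - 0.253247 * 13.666667 = 696/77 ≈ 9.038961

9.0390
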